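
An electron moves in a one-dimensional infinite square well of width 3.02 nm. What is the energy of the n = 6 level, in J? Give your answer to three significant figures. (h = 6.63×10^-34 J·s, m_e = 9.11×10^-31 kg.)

For an infinite well E_n = n²h²/(8m_eL²), so E_1 = h²/(8m_eL²) = (6.63×10^-34)²/(8·9.11×10^-31·(3.02×10^-9 m)²) = 6.613×10^-21 J.
Then E_6 = 6²·E_1 = 36·6.613×10^-21 J = 2.38×10^-19 J.

E_6 = 2.38×10^-19 J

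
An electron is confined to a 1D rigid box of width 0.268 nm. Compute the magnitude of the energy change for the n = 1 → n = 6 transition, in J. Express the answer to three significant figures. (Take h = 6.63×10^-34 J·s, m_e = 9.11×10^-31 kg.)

E_1 = h²/(8m_eL²) = 8.397×10^-19 J.
|ΔE| = |1² − 6²|·E_1 = 35·8.397×10^-19 J = 2.94×10^-17 J.

|ΔE| = 2.94×10^-17 J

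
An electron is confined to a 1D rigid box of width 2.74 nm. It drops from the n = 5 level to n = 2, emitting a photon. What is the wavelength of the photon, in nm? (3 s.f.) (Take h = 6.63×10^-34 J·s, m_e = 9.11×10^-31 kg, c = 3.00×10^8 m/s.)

E_1 = h²/(8m_eL²) = 8.034×10^-21 J, so ΔE = (5² − 2²)E_1 = 1.687×10^-19 J.
λ = hc/ΔE = (6.63×10^-34·3.00×10^8)/1.687×10^-19 = 1.18×10^-6 m = 1.18×10^3 nm.

λ = 1.18×10^3 nm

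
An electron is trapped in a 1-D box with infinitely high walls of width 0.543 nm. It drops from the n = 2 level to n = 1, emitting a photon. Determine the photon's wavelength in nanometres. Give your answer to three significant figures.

λ = 324 nm

E_1 = h²/(8m_eL²) = 2.043×10^-19 J, so ΔE = (2² − 1²)E_1 = 6.129×10^-19 J.
λ = hc/ΔE = (6.626×10^-34·2.998×10^8)/6.129×10^-19 = 3.24×10^-7 m = 324 nm.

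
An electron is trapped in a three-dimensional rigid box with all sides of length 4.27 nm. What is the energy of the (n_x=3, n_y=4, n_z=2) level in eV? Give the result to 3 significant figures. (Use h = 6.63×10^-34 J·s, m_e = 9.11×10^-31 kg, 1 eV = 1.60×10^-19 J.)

E = 0.600 eV

For a 3D rectangular well E = (h²/8m_e)·Σ n_i²/L_i² = (6.63×10^-34)²/(8·9.11×10^-31) · [3²/(4.27 nm)² + 4²/(4.27 nm)² + 2²/(4.27 nm)²].
Evaluating gives E = 9.593×10^-20 J = 0.600 eV.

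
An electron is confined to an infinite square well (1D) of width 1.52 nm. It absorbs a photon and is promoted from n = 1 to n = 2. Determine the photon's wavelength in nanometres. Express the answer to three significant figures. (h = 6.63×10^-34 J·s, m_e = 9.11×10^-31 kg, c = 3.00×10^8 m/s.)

E_1 = h²/(8m_eL²) = 2.611×10^-20 J, so ΔE = (2² − 1²)E_1 = 7.833×10^-20 J.
λ = hc/ΔE = (6.63×10^-34·3.00×10^8)/7.833×10^-20 = 2.54×10^-6 m = 2.54×10^3 nm.

λ = 2.54×10^3 nm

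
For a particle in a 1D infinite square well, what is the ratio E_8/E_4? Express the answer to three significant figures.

E_n ∝ n², so E_8/E_4 = 8²/4² = 64/16 = 4.00.

4.00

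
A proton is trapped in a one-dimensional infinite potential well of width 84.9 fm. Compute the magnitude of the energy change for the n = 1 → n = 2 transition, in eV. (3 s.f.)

|ΔE| = 8.52×10^4 eV

E_1 = h²/(8m_pL²) = 4.551×10^-15 J.
|ΔE| = |1² − 2²|·E_1 = 3·4.551×10^-15 J = 1.365×10^-14 J = 8.52×10^4 eV.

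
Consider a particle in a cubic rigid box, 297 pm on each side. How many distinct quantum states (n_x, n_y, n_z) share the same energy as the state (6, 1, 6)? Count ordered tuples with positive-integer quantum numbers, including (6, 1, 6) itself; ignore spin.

degeneracy = 3

The level has n_x² + n_y² + n_z² = 73. The ordered positive-integer solutions are (1, 6, 6), (6, 1, 6), (6, 6, 1).
That gives 3 states.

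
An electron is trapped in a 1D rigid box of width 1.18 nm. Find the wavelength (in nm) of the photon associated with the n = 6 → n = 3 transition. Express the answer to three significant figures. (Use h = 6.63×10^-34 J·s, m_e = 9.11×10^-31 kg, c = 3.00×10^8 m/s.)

E_1 = h²/(8m_eL²) = 4.332×10^-20 J, so ΔE = (6² − 3²)E_1 = 1.170×10^-18 J.
λ = hc/ΔE = (6.63×10^-34·3.00×10^8)/1.170×10^-18 = 1.70×10^-7 m = 170 nm.

λ = 170 nm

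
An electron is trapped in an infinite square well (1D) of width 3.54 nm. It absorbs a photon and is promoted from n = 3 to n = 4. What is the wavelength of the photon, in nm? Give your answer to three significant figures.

λ = 5.90×10^3 nm

E_1 = h²/(8m_eL²) = 4.808×10^-21 J, so ΔE = (4² − 3²)E_1 = 3.366×10^-20 J.
λ = hc/ΔE = (6.626×10^-34·2.998×10^8)/3.366×10^-20 = 5.90×10^-6 m = 5.90×10^3 nm.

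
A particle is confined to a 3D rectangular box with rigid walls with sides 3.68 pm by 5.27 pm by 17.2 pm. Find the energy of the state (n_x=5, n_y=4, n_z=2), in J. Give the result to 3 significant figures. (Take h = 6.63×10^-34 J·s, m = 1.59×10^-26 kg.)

For a 3D rectangular well E = (h²/8m)·Σ n_i²/L_i² = (6.63×10^-34)²/(8·1.59×10^-26) · [5²/(3.68 pm)² + 4²/(5.27 pm)² + 2²/(17.2 pm)²].
Evaluating gives E = 8.42×10^-18 J.

E = 8.42×10^-18 J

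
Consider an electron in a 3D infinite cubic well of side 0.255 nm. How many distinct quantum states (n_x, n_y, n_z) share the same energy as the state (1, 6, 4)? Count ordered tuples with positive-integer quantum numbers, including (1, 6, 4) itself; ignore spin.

The level has n_x² + n_y² + n_z² = 53. The ordered positive-integer solutions are (1, 4, 6), (1, 6, 4), (4, 1, 6), (4, 6, 1), (6, 1, 4), (6, 4, 1).
That gives 6 states.

degeneracy = 6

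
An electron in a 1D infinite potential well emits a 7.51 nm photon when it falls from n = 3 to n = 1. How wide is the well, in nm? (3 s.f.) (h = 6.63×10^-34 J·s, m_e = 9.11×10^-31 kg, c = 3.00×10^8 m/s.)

The photon carries ΔE = hc/λ = 6.63×10^-34·3.00×10^8/7.51×10^-9 m = 2.648×10^-17 J.
Since ΔE = (3² − 1²)E_1, E_1 = 3.310×10^-18 J, and L = h/√(8m_eE_1) = 1.35×10^-10 m = 0.135 nm.

L = 0.135 nm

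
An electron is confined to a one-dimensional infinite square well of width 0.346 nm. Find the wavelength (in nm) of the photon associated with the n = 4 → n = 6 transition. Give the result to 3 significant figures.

λ = 19.7 nm

E_1 = h²/(8m_eL²) = 5.033×10^-19 J, so ΔE = (6² − 4²)E_1 = 1.007×10^-17 J.
λ = hc/ΔE = (6.626×10^-34·2.998×10^8)/1.007×10^-17 = 1.97×10^-8 m = 19.7 nm.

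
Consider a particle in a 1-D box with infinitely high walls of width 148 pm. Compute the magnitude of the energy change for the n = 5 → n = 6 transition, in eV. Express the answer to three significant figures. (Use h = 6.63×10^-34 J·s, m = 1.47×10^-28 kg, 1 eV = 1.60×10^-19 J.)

|ΔE| = 1.17 eV

E_1 = h²/(8mL²) = 1.706×10^-20 J.
|ΔE| = |5² − 6²|·E_1 = 11·1.706×10^-20 J = 1.877×10^-19 J = 1.17 eV.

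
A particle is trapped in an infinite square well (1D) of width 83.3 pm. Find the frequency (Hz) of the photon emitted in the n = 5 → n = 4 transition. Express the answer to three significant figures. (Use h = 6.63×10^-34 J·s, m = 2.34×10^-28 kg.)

f = 4.59×10^14 Hz

E_1 = h²/(8mL²) = 3.384×10^-20 J and ΔE = (5² − 4²)E_1 = 3.046×10^-19 J.
f = ΔE/h = 3.046×10^-19/6.63×10^-34 = 4.59×10^14 Hz.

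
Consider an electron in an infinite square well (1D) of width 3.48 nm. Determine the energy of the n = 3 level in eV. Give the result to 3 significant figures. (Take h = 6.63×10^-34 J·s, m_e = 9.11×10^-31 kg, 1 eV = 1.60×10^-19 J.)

E_3 = 0.280 eV

For an infinite well E_n = n²h²/(8m_eL²), so E_1 = h²/(8m_eL²) = (6.63×10^-34)²/(8·9.11×10^-31·(3.48×10^-9 m)²) = 4.980×10^-21 J.
Then E_3 = 3²·E_1 = 9·4.980×10^-21 J = 4.482×10^-20 J.
Converting, E_3 = 4.482×10^-20 J / (1.60×10^-19 J/eV) = 0.280 eV.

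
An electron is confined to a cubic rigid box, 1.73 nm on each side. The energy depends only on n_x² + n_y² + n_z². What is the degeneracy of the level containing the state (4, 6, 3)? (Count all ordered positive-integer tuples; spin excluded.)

degeneracy = 6

The level has n_x² + n_y² + n_z² = 61. The ordered positive-integer solutions are (3, 4, 6), (3, 6, 4), (4, 3, 6), (4, 6, 3), (6, 3, 4), (6, 4, 3).
That gives 6 states.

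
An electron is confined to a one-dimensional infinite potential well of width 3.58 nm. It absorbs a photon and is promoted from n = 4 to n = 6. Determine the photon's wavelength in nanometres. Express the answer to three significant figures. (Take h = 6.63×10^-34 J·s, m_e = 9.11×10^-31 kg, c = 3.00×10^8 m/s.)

E_1 = h²/(8m_eL²) = 4.706×10^-21 J, so ΔE = (6² − 4²)E_1 = 9.412×10^-20 J.
λ = hc/ΔE = (6.63×10^-34·3.00×10^8)/9.412×10^-20 = 2.11×10^-6 m = 2.11×10^3 nm.

λ = 2.11×10^3 nm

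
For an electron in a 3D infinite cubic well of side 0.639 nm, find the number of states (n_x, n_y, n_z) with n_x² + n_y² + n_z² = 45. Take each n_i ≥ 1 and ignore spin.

The level has n_x² + n_y² + n_z² = 45. The ordered positive-integer solutions are (2, 4, 5), (2, 5, 4), (4, 2, 5), (4, 5, 2), (5, 2, 4), (5, 4, 2).
That gives 6 states.

degeneracy = 6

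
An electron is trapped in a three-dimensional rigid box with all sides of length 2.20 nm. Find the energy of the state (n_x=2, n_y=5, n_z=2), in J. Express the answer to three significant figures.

For a 3D rectangular well E = (h²/8m_e)·Σ n_i²/L_i² = (6.626×10^-34)²/(8·9.109×10^-31) · [2²/(2.20 nm)² + 5²/(2.20 nm)² + 2²/(2.20 nm)²].
Evaluating gives E = 4.11×10^-19 J.

E = 4.11×10^-19 J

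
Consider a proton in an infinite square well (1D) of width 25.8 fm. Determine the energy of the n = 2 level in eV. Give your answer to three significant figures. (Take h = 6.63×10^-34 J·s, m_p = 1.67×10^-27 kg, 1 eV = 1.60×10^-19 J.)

For an infinite well E_n = n²h²/(8m_pL²), so E_1 = h²/(8m_pL²) = (6.63×10^-34)²/(8·1.67×10^-27·(2.58×10^-14 m)²) = 4.943×10^-14 J.
Then E_2 = 2²·E_1 = 4·4.943×10^-14 J = 1.977×10^-13 J.
Converting, E_2 = 1.977×10^-13 J / (1.60×10^-19 J/eV) = 1.24×10^6 eV.

E_2 = 1.24×10^6 eV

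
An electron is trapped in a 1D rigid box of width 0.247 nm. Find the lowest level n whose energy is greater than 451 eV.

n = 9

E_1 = h²/(8m_eL²) = 9.875×10^-19 J = 6.164 eV.
Need n² > 451/6.164 = 73.17, i.e. n > 8.554.
The smallest integer satisfying this is n = 9.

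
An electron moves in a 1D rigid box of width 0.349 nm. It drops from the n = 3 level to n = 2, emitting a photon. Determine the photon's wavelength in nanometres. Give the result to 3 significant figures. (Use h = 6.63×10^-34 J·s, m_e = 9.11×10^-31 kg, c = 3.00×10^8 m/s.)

λ = 80.3 nm

E_1 = h²/(8m_eL²) = 4.952×10^-19 J, so ΔE = (3² − 2²)E_1 = 2.476×10^-18 J.
λ = hc/ΔE = (6.63×10^-34·3.00×10^8)/2.476×10^-18 = 8.03×10^-8 m = 80.3 nm.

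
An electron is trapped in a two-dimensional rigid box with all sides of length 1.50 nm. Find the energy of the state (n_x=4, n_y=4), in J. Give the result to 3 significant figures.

E = 8.57×10^-19 J

For a 2D rectangular well E = (h²/8m_e)·Σ n_i²/L_i² = (6.626×10^-34)²/(8·9.109×10^-31) · [4²/(1.50 nm)² + 4²/(1.50 nm)²].
Evaluating gives E = 8.57×10^-19 J.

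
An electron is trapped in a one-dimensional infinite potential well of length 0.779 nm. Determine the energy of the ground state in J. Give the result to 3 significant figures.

E_1 = 9.93×10^-20 J

For an infinite well E_n = n²h²/(8m_eL²), so E_1 = h²/(8m_eL²) = (6.626×10^-34)²/(8·9.109×10^-31·(7.79×10^-10 m)²) = 9.928×10^-20 J.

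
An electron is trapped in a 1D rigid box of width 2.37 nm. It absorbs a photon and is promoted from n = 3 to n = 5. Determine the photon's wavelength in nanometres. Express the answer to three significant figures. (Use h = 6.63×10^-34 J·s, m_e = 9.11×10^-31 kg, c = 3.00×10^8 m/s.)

E_1 = h²/(8m_eL²) = 1.074×10^-20 J, so ΔE = (5² − 3²)E_1 = 1.718×10^-19 J.
λ = hc/ΔE = (6.63×10^-34·3.00×10^8)/1.718×10^-19 = 1.16×10^-6 m = 1.16×10^3 nm.

λ = 1.16×10^3 nm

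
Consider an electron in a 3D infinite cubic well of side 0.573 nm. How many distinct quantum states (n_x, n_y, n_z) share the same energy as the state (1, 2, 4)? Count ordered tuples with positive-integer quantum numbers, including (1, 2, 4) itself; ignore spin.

The level has n_x² + n_y² + n_z² = 21. The ordered positive-integer solutions are (1, 2, 4), (1, 4, 2), (2, 1, 4), (2, 4, 1), (4, 1, 2), (4, 2, 1).
That gives 6 states.

degeneracy = 6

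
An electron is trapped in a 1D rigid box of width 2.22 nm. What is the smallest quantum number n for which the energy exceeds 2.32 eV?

n = 6

E_1 = h²/(8m_eL²) = 1.222×10^-20 J = 0.07628 eV.
Need n² > 2.32/0.07628 = 30.41, i.e. n > 5.515.
The smallest integer satisfying this is n = 6.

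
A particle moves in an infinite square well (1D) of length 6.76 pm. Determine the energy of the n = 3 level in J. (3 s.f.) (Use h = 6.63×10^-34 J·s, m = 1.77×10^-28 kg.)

E_3 = 6.11×10^-17 J

For an infinite well E_n = n²h²/(8mL²), so E_1 = h²/(8mL²) = (6.63×10^-34)²/(8·1.77×10^-28·(6.76×10^-12 m)²) = 6.793×10^-18 J.
Then E_3 = 3²·E_1 = 9·6.793×10^-18 J = 6.11×10^-17 J.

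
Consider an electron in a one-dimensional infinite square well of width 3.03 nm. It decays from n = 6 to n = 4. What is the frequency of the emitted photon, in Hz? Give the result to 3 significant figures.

f = 1.98×10^14 Hz

E_1 = h²/(8m_eL²) = 6.562×10^-21 J and ΔE = (6² − 4²)E_1 = 1.312×10^-19 J.
f = ΔE/h = 1.312×10^-19/6.626×10^-34 = 1.98×10^14 Hz.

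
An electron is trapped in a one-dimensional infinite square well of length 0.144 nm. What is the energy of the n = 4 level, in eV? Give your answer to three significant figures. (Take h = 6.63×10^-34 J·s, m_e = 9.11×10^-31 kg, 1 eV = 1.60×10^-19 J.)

For an infinite well E_n = n²h²/(8m_eL²), so E_1 = h²/(8m_eL²) = (6.63×10^-34)²/(8·9.11×10^-31·(1.44×10^-10 m)²) = 2.909×10^-18 J.
Then E_4 = 4²·E_1 = 16·2.909×10^-18 J = 4.654×10^-17 J.
Converting, E_4 = 4.654×10^-17 J / (1.60×10^-19 J/eV) = 291 eV.

E_4 = 291 eV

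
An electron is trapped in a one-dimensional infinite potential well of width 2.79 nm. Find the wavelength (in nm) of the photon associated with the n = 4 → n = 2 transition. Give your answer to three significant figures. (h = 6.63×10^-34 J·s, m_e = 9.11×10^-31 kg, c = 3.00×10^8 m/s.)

λ = 2.14×10^3 nm

E_1 = h²/(8m_eL²) = 7.748×10^-21 J, so ΔE = (4² − 2²)E_1 = 9.298×10^-20 J.
λ = hc/ΔE = (6.63×10^-34·3.00×10^8)/9.298×10^-20 = 2.14×10^-6 m = 2.14×10^3 nm.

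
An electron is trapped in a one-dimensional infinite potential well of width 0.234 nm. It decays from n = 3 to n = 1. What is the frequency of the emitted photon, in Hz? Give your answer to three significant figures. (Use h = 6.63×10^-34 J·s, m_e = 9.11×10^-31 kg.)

E_1 = h²/(8m_eL²) = 1.102×10^-18 J and ΔE = (3² − 1²)E_1 = 8.816×10^-18 J.
f = ΔE/h = 8.816×10^-18/6.63×10^-34 = 1.33×10^16 Hz.

f = 1.33×10^16 Hz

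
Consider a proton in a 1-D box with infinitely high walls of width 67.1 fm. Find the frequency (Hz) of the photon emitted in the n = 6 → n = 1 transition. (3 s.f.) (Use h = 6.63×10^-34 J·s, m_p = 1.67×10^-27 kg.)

E_1 = h²/(8m_pL²) = 7.308×10^-15 J and ΔE = (6² − 1²)E_1 = 2.558×10^-13 J.
f = ΔE/h = 2.558×10^-13/6.63×10^-34 = 3.86×10^20 Hz.

f = 3.86×10^20 Hz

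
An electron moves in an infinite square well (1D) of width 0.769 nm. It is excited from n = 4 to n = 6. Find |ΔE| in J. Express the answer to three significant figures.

|ΔE| = 2.04×10^-18 J

E_1 = h²/(8m_eL²) = 1.019×10^-19 J.
|ΔE| = |4² − 6²|·E_1 = 20·1.019×10^-19 J = 2.04×10^-18 J.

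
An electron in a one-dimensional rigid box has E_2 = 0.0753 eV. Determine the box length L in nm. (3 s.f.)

From E_n = n²h²/(8m_eL²), L = n·h/√(8m_eE_n).
E_2 = 0.0753 eV = 1.206×10^-20 J, so L = 2·6.626×10^-34/√(8·9.109×10^-31·1.206×10^-20) = 4.47×10^-9 m = 4.47 nm.

L = 4.47 nm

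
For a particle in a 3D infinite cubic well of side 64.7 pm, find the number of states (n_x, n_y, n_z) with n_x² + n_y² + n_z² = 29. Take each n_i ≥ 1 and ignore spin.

The level has n_x² + n_y² + n_z² = 29. The ordered positive-integer solutions are (2, 3, 4), (2, 4, 3), (3, 2, 4), (3, 4, 2), (4, 2, 3), (4, 3, 2).
That gives 6 states.

degeneracy = 6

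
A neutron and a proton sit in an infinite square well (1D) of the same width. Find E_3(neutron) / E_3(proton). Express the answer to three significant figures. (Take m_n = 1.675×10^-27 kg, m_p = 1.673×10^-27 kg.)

0.999

E_n ∝ 1/m at fixed n and L, so the ratio is m_p/m_n = 1.673×10^-27/1.675×10^-27 = 0.999.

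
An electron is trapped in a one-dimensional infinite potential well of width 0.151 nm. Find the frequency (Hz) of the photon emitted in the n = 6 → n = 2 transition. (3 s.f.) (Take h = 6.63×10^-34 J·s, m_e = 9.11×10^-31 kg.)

f = 1.28×10^17 Hz

E_1 = h²/(8m_eL²) = 2.645×10^-18 J and ΔE = (6² − 2²)E_1 = 8.464×10^-17 J.
f = ΔE/h = 8.464×10^-17/6.63×10^-34 = 1.28×10^17 Hz.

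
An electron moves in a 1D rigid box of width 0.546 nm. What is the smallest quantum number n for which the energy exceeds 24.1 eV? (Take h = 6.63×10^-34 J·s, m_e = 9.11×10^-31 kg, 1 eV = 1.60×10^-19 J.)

n = 5

E_1 = h²/(8m_eL²) = 2.023×10^-19 J = 1.264 eV.
Need n² > 24.1/1.264 = 19.07, i.e. n > 4.367.
The smallest integer satisfying this is n = 5.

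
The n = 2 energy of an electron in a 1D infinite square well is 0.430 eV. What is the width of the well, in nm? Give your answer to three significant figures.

From E_n = n²h²/(8m_eL²), L = n·h/√(8m_eE_n).
E_2 = 0.430 eV = 6.889×10^-20 J, so L = 2·6.626×10^-34/√(8·9.109×10^-31·6.889×10^-20) = 1.87×10^-9 m = 1.87 nm.

L = 1.87 nm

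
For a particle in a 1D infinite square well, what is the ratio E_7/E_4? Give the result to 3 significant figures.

3.06

E_n ∝ n², so E_7/E_4 = 7²/4² = 49/16 = 3.06.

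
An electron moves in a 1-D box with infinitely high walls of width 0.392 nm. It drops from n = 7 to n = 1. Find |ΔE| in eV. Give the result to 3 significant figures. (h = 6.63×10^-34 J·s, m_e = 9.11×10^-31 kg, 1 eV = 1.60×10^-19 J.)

|ΔE| = 118 eV

E_1 = h²/(8m_eL²) = 3.925×10^-19 J.
|ΔE| = |7² − 1²|·E_1 = 48·3.925×10^-19 J = 1.884×10^-17 J = 118 eV.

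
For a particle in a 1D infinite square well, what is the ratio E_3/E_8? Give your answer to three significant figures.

0.141

E_n ∝ n², so E_3/E_8 = 3²/8² = 9/64 = 0.141.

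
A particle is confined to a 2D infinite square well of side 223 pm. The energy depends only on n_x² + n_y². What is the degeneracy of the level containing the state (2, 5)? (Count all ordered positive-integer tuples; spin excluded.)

degeneracy = 2

The level has n_x² + n_y² = 29. The ordered positive-integer solutions are (2, 5), (5, 2).
That gives 2 states.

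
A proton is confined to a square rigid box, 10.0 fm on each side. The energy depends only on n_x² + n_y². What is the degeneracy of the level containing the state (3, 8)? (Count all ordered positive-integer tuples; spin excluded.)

The level has n_x² + n_y² = 73. The ordered positive-integer solutions are (3, 8), (8, 3).
That gives 2 states.

degeneracy = 2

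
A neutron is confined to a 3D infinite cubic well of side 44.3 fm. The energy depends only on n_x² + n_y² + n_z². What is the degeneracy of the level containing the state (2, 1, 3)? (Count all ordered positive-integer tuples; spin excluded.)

degeneracy = 6

The level has n_x² + n_y² + n_z² = 14. The ordered positive-integer solutions are (1, 2, 3), (1, 3, 2), (2, 1, 3), (2, 3, 1), (3, 1, 2), (3, 2, 1).
That gives 6 states.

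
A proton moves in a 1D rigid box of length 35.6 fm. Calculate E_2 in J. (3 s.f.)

E_2 = 1.04×10^-13 J

For an infinite well E_n = n²h²/(8m_pL²), so E_1 = h²/(8m_pL²) = (6.626×10^-34)²/(8·1.673×10^-27·(3.56×10^-14 m)²) = 2.588×10^-14 J.
Then E_2 = 2²·E_1 = 4·2.588×10^-14 J = 1.04×10^-13 J.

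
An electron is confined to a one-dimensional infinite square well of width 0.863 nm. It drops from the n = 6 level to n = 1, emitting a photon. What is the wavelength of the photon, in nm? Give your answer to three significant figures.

E_1 = h²/(8m_eL²) = 8.089×10^-20 J, so ΔE = (6² − 1²)E_1 = 2.831×10^-18 J.
λ = hc/ΔE = (6.626×10^-34·2.998×10^8)/2.831×10^-18 = 7.02×10^-8 m = 70.2 nm.

λ = 70.2 nm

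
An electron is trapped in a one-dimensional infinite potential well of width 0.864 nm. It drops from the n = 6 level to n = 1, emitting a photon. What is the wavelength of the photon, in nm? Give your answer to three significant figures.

E_1 = h²/(8m_eL²) = 8.071×10^-20 J, so ΔE = (6² − 1²)E_1 = 2.825×10^-18 J.
λ = hc/ΔE = (6.626×10^-34·2.998×10^8)/2.825×10^-18 = 7.03×10^-8 m = 70.3 nm.

λ = 70.3 nm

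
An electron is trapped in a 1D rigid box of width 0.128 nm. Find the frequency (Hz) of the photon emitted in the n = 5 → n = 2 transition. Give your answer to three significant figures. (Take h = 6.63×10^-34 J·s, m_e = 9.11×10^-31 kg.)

f = 1.17×10^17 Hz

E_1 = h²/(8m_eL²) = 3.681×10^-18 J and ΔE = (5² − 2²)E_1 = 7.730×10^-17 J.
f = ΔE/h = 7.730×10^-17/6.63×10^-34 = 1.17×10^17 Hz.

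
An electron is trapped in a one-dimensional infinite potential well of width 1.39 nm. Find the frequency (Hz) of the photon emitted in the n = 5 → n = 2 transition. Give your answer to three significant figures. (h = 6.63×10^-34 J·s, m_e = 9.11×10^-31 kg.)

E_1 = h²/(8m_eL²) = 3.122×10^-20 J and ΔE = (5² − 2²)E_1 = 6.556×10^-19 J.
f = ΔE/h = 6.556×10^-19/6.63×10^-34 = 9.89×10^14 Hz.

f = 9.89×10^14 Hz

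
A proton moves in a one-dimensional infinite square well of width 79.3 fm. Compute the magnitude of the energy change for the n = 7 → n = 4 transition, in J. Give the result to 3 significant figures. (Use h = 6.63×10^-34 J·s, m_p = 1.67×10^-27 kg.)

E_1 = h²/(8m_pL²) = 5.232×10^-15 J.
|ΔE| = |7² − 4²|·E_1 = 33·5.232×10^-15 J = 1.73×10^-13 J.

|ΔE| = 1.73×10^-13 J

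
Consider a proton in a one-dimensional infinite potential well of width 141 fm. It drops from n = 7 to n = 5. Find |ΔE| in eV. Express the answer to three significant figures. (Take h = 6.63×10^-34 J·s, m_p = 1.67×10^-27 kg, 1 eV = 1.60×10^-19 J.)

E_1 = h²/(8m_pL²) = 1.655×10^-15 J.
|ΔE| = |7² − 5²|·E_1 = 24·1.655×10^-15 J = 3.972×10^-14 J = 2.48×10^5 eV.

|ΔE| = 2.48×10^5 eV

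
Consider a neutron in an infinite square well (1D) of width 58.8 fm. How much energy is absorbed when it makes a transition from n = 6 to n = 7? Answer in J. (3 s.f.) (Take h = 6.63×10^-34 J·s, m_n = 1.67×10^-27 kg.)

|ΔE| = 1.24×10^-13 J

E_1 = h²/(8m_nL²) = 9.516×10^-15 J.
|ΔE| = |6² − 7²|·E_1 = 13·9.516×10^-15 J = 1.24×10^-13 J.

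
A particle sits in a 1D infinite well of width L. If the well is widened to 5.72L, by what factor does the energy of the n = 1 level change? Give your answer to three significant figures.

E_n ∝ 1/L², so the energy scales by 1/5.72² = 0.0306.

0.0306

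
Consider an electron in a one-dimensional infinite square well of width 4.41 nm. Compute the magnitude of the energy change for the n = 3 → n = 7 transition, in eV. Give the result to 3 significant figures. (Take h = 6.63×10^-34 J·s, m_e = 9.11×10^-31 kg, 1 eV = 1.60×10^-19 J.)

E_1 = h²/(8m_eL²) = 3.101×10^-21 J.
|ΔE| = |3² − 7²|·E_1 = 40·3.101×10^-21 J = 1.240×10^-19 J = 0.775 eV.

|ΔE| = 0.775 eV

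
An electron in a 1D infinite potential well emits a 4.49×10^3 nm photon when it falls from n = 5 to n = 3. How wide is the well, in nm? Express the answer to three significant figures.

L = 4.67 nm

The photon carries ΔE = hc/λ = 6.626×10^-34·2.998×10^8/4.49×10^-6 m = 4.424×10^-20 J.
Since ΔE = (5² − 3²)E_1, E_1 = 2.765×10^-21 J, and L = h/√(8m_eE_1) = 4.67×10^-9 m = 4.67 nm.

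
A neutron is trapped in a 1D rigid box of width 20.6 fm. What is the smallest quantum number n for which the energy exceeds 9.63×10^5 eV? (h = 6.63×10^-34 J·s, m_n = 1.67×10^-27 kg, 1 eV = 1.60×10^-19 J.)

E_1 = h²/(8m_nL²) = 7.753×10^-14 J = 4.846×10^5 eV.
Need n² > 9.63×10^5/4.846×10^5 = 1.987, i.e. n > 1.410.
The smallest integer satisfying this is n = 2.

n = 2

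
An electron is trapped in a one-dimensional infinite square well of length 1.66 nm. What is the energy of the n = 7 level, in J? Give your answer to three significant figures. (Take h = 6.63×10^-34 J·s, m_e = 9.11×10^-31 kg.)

E_7 = 1.07×10^-18 J

For an infinite well E_n = n²h²/(8m_eL²), so E_1 = h²/(8m_eL²) = (6.63×10^-34)²/(8·9.11×10^-31·(1.66×10^-9 m)²) = 2.189×10^-20 J.
Then E_7 = 7²·E_1 = 49·2.189×10^-20 J = 1.07×10^-18 J.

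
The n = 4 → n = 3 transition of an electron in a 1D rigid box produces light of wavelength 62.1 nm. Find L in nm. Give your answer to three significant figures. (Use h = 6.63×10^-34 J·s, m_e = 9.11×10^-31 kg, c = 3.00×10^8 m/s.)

L = 0.363 nm

The photon carries ΔE = hc/λ = 6.63×10^-34·3.00×10^8/6.21×10^-8 m = 3.203×10^-18 J.
Since ΔE = (4² − 3²)E_1, E_1 = 4.576×10^-19 J, and L = h/√(8m_eE_1) = 3.63×10^-10 m = 0.363 nm.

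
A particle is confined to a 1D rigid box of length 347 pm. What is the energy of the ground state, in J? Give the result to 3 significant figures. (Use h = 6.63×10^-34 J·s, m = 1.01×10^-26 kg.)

E_1 = 4.52×10^-23 J

For an infinite well E_n = n²h²/(8mL²), so E_1 = h²/(8mL²) = (6.63×10^-34)²/(8·1.01×10^-26·(3.47×10^-10 m)²) = 4.518×10^-23 J.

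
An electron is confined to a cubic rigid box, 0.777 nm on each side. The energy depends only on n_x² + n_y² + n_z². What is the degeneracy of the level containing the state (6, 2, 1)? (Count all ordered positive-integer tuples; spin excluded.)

degeneracy = 9

The level has n_x² + n_y² + n_z² = 41. The ordered positive-integer solutions are (1, 2, 6), (1, 6, 2), (2, 1, 6), (2, 6, 1), (3, 4, 4), (4, 3, 4), (4, 4, 3), (6, 1, 2), (6, 2, 1).
That gives 9 states.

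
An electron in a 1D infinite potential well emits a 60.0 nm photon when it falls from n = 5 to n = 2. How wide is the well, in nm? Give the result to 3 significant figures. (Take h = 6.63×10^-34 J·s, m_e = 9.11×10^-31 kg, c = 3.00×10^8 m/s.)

The photon carries ΔE = hc/λ = 6.63×10^-34·3.00×10^8/6.00×10^-8 m = 3.315×10^-18 J.
Since ΔE = (5² − 2²)E_1, E_1 = 1.579×10^-19 J, and L = h/√(8m_eE_1) = 6.18×10^-10 m = 0.618 nm.

L = 0.618 nm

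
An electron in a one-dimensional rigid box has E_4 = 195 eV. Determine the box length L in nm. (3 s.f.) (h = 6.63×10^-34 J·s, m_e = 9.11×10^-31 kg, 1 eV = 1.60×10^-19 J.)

From E_n = n²h²/(8m_eL²), L = n·h/√(8m_eE_n).
E_4 = 195 eV = 3.120×10^-17 J, so L = 4·6.63×10^-34/√(8·9.11×10^-31·3.120×10^-17) = 1.76×10^-10 m = 0.176 nm.

L = 0.176 nm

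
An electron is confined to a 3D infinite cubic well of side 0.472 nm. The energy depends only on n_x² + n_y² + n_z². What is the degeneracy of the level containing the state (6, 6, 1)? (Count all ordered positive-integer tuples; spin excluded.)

The level has n_x² + n_y² + n_z² = 73. The ordered positive-integer solutions are (1, 6, 6), (6, 1, 6), (6, 6, 1).
That gives 3 states.

degeneracy = 3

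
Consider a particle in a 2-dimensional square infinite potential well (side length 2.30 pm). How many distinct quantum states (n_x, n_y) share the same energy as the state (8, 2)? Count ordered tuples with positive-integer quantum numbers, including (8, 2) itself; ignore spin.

The level has n_x² + n_y² = 68. The ordered positive-integer solutions are (2, 8), (8, 2).
That gives 2 states.

degeneracy = 2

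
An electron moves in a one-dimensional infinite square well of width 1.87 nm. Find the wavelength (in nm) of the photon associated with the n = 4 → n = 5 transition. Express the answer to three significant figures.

E_1 = h²/(8m_eL²) = 1.723×10^-20 J, so ΔE = (5² − 4²)E_1 = 1.551×10^-19 J.
λ = hc/ΔE = (6.626×10^-34·2.998×10^8)/1.551×10^-19 = 1.28×10^-6 m = 1.28×10^3 nm.

λ = 1.28×10^3 nm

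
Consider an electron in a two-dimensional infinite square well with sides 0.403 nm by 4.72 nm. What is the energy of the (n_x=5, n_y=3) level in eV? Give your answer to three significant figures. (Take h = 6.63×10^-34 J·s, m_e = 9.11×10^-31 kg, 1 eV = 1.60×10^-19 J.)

E = 58.2 eV

For a 2D rectangular well E = (h²/8m_e)·Σ n_i²/L_i² = (6.63×10^-34)²/(8·9.11×10^-31) · [5²/(0.403 nm)² + 3²/(4.72 nm)²].
Evaluating gives E = 9.309×10^-18 J = 58.2 eV.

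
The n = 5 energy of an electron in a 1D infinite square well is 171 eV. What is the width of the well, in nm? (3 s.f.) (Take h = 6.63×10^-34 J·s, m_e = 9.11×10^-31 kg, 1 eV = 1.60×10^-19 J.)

From E_n = n²h²/(8m_eL²), L = n·h/√(8m_eE_n).
E_5 = 171 eV = 2.736×10^-17 J, so L = 5·6.63×10^-34/√(8·9.11×10^-31·2.736×10^-17) = 2.35×10^-10 m = 0.235 nm.

L = 0.235 nm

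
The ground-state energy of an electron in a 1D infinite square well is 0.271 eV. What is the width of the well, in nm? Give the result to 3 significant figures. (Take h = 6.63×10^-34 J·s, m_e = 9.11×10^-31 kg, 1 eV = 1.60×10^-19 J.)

L = 1.18 nm

From E_n = n²h²/(8m_eL²), L = n·h/√(8m_eE_n).
E_1 = 0.271 eV = 4.336×10^-20 J, so L = 1·6.63×10^-34/√(8·9.11×10^-31·4.336×10^-20) = 1.18×10^-9 m = 1.18 nm.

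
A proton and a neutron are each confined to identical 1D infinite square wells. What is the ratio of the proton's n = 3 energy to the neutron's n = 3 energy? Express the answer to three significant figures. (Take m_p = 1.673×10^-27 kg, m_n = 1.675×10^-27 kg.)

E_n ∝ 1/m at fixed n and L, so the ratio is m_n/m_p = 1.675×10^-27/1.673×10^-27 = 1.00.

1.00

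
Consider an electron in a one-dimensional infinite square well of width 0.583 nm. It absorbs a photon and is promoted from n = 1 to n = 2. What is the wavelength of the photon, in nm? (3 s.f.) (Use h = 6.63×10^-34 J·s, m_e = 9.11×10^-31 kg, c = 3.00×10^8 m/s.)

λ = 374 nm

E_1 = h²/(8m_eL²) = 1.775×10^-19 J, so ΔE = (2² − 1²)E_1 = 5.325×10^-19 J.
λ = hc/ΔE = (6.63×10^-34·3.00×10^8)/5.325×10^-19 = 3.74×10^-7 m = 374 nm.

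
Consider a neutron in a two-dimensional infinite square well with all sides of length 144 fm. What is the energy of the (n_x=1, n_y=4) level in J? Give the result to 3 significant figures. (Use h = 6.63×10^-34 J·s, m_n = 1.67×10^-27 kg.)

E = 2.70×10^-14 J

For a 2D rectangular well E = (h²/8m_n)·Σ n_i²/L_i² = (6.63×10^-34)²/(8·1.67×10^-27) · [1²/(144 fm)² + 4²/(144 fm)²].
Evaluating gives E = 2.70×10^-14 J.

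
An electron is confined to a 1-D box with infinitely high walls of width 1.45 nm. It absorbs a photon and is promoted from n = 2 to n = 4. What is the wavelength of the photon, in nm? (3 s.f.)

λ = 578 nm

E_1 = h²/(8m_eL²) = 2.866×10^-20 J, so ΔE = (4² − 2²)E_1 = 3.439×10^-19 J.
λ = hc/ΔE = (6.626×10^-34·2.998×10^8)/3.439×10^-19 = 5.78×10^-7 m = 578 nm.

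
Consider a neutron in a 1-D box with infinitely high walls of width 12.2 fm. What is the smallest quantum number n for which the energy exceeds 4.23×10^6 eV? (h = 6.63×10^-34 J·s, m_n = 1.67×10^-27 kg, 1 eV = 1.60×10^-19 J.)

E_1 = h²/(8m_nL²) = 2.211×10^-13 J = 1.382×10^6 eV.
Need n² > 4.23×10^6/1.382×10^6 = 3.061, i.e. n > 1.750.
The smallest integer satisfying this is n = 2.

n = 2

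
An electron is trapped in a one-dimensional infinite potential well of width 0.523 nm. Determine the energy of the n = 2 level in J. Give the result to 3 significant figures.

For an infinite well E_n = n²h²/(8m_eL²), so E_1 = h²/(8m_eL²) = (6.626×10^-34)²/(8·9.109×10^-31·(5.23×10^-10 m)²) = 2.203×10^-19 J.
Then E_2 = 2²·E_1 = 4·2.203×10^-19 J = 8.81×10^-19 J.

E_2 = 8.81×10^-19 J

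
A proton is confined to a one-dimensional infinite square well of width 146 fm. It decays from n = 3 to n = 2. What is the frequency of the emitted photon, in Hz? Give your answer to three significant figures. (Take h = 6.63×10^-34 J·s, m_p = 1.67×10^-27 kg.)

E_1 = h²/(8m_pL²) = 1.544×10^-15 J and ΔE = (3² − 2²)E_1 = 7.720×10^-15 J.
f = ΔE/h = 7.720×10^-15/6.63×10^-34 = 1.16×10^19 Hz.

f = 1.16×10^19 Hz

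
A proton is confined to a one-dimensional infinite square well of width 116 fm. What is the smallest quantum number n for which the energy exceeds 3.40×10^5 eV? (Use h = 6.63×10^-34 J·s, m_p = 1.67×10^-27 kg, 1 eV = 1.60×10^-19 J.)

n = 5

E_1 = h²/(8m_pL²) = 2.445×10^-15 J = 1.528×10^4 eV.
Need n² > 3.40×10^5/1.528×10^4 = 22.25, i.e. n > 4.717.
The smallest integer satisfying this is n = 5.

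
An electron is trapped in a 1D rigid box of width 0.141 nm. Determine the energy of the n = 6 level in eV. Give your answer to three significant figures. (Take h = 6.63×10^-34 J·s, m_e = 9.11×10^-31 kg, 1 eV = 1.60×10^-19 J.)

E_6 = 683 eV

For an infinite well E_n = n²h²/(8m_eL²), so E_1 = h²/(8m_eL²) = (6.63×10^-34)²/(8·9.11×10^-31·(1.41×10^-10 m)²) = 3.034×10^-18 J.
Then E_6 = 6²·E_1 = 36·3.034×10^-18 J = 1.092×10^-16 J.
Converting, E_6 = 1.092×10^-16 J / (1.60×10^-19 J/eV) = 683 eV.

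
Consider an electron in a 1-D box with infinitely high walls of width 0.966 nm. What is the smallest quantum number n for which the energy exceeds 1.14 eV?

n = 2

E_1 = h²/(8m_eL²) = 6.456×10^-20 J = 0.4030 eV.
Need n² > 1.14/0.4030 = 2.829, i.e. n > 1.682.
The smallest integer satisfying this is n = 2.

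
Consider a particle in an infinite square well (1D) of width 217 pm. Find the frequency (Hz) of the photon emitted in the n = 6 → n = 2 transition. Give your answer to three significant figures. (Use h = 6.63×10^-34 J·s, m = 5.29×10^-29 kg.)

E_1 = h²/(8mL²) = 2.206×10^-20 J and ΔE = (6² − 2²)E_1 = 7.059×10^-19 J.
f = ΔE/h = 7.059×10^-19/6.63×10^-34 = 1.06×10^15 Hz.

f = 1.06×10^15 Hz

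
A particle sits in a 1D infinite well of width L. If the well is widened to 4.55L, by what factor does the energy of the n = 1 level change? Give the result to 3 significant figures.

E_n ∝ 1/L², so the energy scales by 1/4.55² = 0.0483.

0.0483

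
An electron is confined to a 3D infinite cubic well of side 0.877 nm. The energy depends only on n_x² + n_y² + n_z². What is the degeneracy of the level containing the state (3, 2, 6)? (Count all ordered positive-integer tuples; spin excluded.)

degeneracy = 6

The level has n_x² + n_y² + n_z² = 49. The ordered positive-integer solutions are (2, 3, 6), (2, 6, 3), (3, 2, 6), (3, 6, 2), (6, 2, 3), (6, 3, 2).
That gives 6 states.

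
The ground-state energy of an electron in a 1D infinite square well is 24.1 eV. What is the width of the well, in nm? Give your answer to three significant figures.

L = 0.125 nm

From E_n = n²h²/(8m_eL²), L = n·h/√(8m_eE_n).
E_1 = 24.1 eV = 3.861×10^-18 J, so L = 1·6.626×10^-34/√(8·9.109×10^-31·3.861×10^-18) = 1.25×10^-10 m = 0.125 nm.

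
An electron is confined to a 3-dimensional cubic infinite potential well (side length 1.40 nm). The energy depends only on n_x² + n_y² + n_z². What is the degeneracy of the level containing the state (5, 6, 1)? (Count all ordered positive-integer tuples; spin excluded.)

The level has n_x² + n_y² + n_z² = 62. The ordered positive-integer solutions are (1, 5, 6), (1, 6, 5), (2, 3, 7), (2, 7, 3), (3, 2, 7), (3, 7, 2), (5, 1, 6), (5, 6, 1), (6, 1, 5), (6, 5, 1), (7, 2, 3), (7, 3, 2).
That gives 12 states.

degeneracy = 12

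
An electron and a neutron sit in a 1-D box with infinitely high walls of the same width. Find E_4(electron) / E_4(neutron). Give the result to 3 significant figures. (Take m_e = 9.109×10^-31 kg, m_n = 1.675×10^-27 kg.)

1.84×10^3

E_n ∝ 1/m at fixed n and L, so the ratio is m_n/m_e = 1.675×10^-27/9.109×10^-31 = 1.84×10^3.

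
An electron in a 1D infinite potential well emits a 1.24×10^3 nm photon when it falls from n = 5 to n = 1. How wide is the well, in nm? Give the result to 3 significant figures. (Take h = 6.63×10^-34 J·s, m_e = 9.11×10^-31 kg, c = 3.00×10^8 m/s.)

The photon carries ΔE = hc/λ = 6.63×10^-34·3.00×10^8/1.24×10^-6 m = 1.604×10^-19 J.
Since ΔE = (5² − 1²)E_1, E_1 = 6.683×10^-21 J, and L = h/√(8m_eE_1) = 3.00×10^-9 m = 3.00 nm.

L = 3.00 nm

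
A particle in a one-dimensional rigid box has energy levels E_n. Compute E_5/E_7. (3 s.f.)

E_n ∝ n², so E_5/E_7 = 5²/7² = 25/49 = 0.510.

0.510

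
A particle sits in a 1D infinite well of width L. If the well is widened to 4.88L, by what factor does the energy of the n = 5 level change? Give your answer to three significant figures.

E_n ∝ 1/L², so the energy scales by 1/4.88² = 0.0420.

0.0420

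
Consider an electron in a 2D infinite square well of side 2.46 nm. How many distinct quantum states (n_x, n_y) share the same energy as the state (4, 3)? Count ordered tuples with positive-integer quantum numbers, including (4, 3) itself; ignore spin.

The level has n_x² + n_y² = 25. The ordered positive-integer solutions are (3, 4), (4, 3).
That gives 2 states.

degeneracy = 2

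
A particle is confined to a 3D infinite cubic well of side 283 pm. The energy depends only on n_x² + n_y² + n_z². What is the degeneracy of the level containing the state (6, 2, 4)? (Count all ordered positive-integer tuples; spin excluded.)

The level has n_x² + n_y² + n_z² = 56. The ordered positive-integer solutions are (2, 4, 6), (2, 6, 4), (4, 2, 6), (4, 6, 2), (6, 2, 4), (6, 4, 2).
That gives 6 states.

degeneracy = 6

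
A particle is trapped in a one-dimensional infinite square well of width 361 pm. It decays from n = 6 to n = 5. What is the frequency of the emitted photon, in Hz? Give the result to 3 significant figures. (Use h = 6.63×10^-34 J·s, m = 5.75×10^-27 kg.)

E_1 = h²/(8mL²) = 7.333×10^-23 J and ΔE = (6² − 5²)E_1 = 8.066×10^-22 J.
f = ΔE/h = 8.066×10^-22/6.63×10^-34 = 1.22×10^12 Hz.

f = 1.22×10^12 Hz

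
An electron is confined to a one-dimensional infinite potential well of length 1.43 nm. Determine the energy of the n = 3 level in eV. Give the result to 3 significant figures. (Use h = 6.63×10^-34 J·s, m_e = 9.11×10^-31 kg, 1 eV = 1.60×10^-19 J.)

E_3 = 1.66 eV

For an infinite well E_n = n²h²/(8m_eL²), so E_1 = h²/(8m_eL²) = (6.63×10^-34)²/(8·9.11×10^-31·(1.43×10^-9 m)²) = 2.949×10^-20 J.
Then E_3 = 3²·E_1 = 9·2.949×10^-20 J = 2.654×10^-19 J.
Converting, E_3 = 2.654×10^-19 J / (1.60×10^-19 J/eV) = 1.66 eV.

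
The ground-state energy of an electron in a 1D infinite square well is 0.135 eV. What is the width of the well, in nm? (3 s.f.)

From E_n = n²h²/(8m_eL²), L = n·h/√(8m_eE_n).
E_1 = 0.135 eV = 2.163×10^-20 J, so L = 1·6.626×10^-34/√(8·9.109×10^-31·2.163×10^-20) = 1.67×10^-9 m = 1.67 nm.

L = 1.67 nm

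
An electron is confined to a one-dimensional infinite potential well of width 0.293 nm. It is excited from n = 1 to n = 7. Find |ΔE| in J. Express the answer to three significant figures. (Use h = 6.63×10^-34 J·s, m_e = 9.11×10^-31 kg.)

|ΔE| = 3.37×10^-17 J

E_1 = h²/(8m_eL²) = 7.026×10^-19 J.
|ΔE| = |1² − 7²|·E_1 = 48·7.026×10^-19 J = 3.37×10^-17 J.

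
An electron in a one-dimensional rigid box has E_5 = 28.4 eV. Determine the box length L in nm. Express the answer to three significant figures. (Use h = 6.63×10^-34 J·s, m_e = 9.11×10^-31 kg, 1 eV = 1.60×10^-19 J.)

From E_n = n²h²/(8m_eL²), L = n·h/√(8m_eE_n).
E_5 = 28.4 eV = 4.544×10^-18 J, so L = 5·6.63×10^-34/√(8·9.11×10^-31·4.544×10^-18) = 5.76×10^-10 m = 0.576 nm.

L = 0.576 nm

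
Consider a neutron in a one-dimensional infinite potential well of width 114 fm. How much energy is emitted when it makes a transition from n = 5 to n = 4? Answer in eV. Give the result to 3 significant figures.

|ΔE| = 1.42×10^5 eV

E_1 = h²/(8m_nL²) = 2.521×10^-15 J.
|ΔE| = |5² − 4²|·E_1 = 9·2.521×10^-15 J = 2.269×10^-14 J = 1.42×10^5 eV.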